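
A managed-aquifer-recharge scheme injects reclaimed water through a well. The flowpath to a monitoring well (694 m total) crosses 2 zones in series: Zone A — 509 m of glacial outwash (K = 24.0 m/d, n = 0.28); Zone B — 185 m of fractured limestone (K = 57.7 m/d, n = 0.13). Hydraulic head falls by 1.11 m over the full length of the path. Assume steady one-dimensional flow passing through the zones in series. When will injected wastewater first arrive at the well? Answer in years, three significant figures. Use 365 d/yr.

10.0 years

Continuity: the same q passes through each zone, so ΔH = q·Σ(L_j/K_j) — the zones act as resistances in series.
Σ(L/K) = 509/24.0 + 185/57.7 = 21.21 + 3.206 = 24.41 d
q = ΔH / Σ(L/K) = 1.11 / 24.41 = 0.04546 m/d (same in every zone)
Zone A: v = q/n = 0.04546/0.28 = 0.1624 m/d → t_A = 509/0.1624 = 3135 d
Zone B: v = q/n = 0.04546/0.13 = 0.3497 m/d → t_B = 185/0.3497 = 529.0 d
Total t = 3135 + 529.0 = 3664 d
   = 3664 / 365 = 10.0 yr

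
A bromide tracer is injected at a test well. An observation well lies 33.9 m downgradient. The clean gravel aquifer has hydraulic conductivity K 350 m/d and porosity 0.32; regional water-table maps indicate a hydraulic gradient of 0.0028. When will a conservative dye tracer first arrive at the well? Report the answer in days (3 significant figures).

11.1 days

q = Ki = 350 × 0.0028 = 0.9800 m/d
Seepage velocity v = q / n = 0.9800 / 0.32 = 3.063 m/d
t = L / v = 33.9 / 3.063 = 11.07 d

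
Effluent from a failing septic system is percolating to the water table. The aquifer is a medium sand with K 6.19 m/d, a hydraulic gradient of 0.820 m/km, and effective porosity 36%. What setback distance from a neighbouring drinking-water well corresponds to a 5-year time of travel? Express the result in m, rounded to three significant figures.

q = Ki = 6.19 × 8.2e-4 = 0.005076 m/d
Average linear velocity = 0.005076 / 0.36 = 0.01410 m/d
T = 5 yr × 365 = 1825 d
L = v × T = 0.01410 × 1825 = 25.73 m

25.7 m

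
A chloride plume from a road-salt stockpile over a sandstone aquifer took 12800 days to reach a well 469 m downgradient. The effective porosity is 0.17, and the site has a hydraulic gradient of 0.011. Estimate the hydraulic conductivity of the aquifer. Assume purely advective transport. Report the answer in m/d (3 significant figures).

0.566 m/d

v = L / t = 469 / 12800 = 0.03664 m/d
K = v · n / i = 0.03664 × 0.17 / 0.011 = 0.566 m/d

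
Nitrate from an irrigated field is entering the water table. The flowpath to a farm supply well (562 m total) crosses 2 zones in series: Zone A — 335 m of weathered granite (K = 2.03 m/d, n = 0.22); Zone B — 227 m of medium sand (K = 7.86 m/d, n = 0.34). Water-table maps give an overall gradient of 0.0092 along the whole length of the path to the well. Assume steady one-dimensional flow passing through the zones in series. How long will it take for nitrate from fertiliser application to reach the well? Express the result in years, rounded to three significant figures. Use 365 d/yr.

For zones in series the flux q is common to all zones; the equivalent conductivity is the harmonic (thickness-weighted) mean, K_eq = L_total / Σ(L_j/K_j).
Σ(L/K) = 335/2.03 + 227/7.86 = 165.0 + 28.88 = 193.9 d
K_eq = L_total / Σ(L/K) = 562 / 193.9 = 2.898 m/d
q = K_eq · i = 2.898 × 0.0092 = 0.02666 m/d (same in every zone)
Zone A: v = q/n = 0.02666/0.22 = 0.1212 m/d → t_A = 335/0.1212 = 2764 d
Zone B: v = q/n = 0.02666/0.34 = 0.07843 m/d → t_B = 227/0.07843 = 2894 d
Total t = 2764 + 2894 = 5658 d
   = 5658 / 365 = 15.5 yr

15.5 years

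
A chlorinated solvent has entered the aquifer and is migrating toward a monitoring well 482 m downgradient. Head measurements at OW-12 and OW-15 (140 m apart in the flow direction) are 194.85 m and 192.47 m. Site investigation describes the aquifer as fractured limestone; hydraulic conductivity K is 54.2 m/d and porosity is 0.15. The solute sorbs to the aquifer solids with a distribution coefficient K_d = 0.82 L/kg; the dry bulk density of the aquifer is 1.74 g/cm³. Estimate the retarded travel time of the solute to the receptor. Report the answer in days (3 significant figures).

825 days

Hydraulic gradient i = (194.85 − 192.47) / 140 = 2.38 / 140 = 0.01700
q = Ki = 54.2 × 0.01700 = 0.9214 m/d
v_s = q/n_e = 0.9214/0.15 = 6.143 m/d
Retardation R = 1 + ρ_b·K_d/n = 1 + 1.74×0.82/0.15 = 10.51
Contaminant velocity v_c = v/R = 6.143/10.51 = 0.5843 m/d
t = L/v_c = 482/0.5843 = 824.9 d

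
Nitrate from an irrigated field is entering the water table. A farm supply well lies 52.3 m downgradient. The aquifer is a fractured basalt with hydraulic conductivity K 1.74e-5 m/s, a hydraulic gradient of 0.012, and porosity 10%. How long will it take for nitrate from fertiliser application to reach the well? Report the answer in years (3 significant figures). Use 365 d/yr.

K = 1.74e-5 m/s × 86400 s/d = 1.503 m/d
Specific discharge q = 1.503 × 0.012 = 0.01804 m/d
v = Ki/n = 1.503·0.012/0.10 = 0.1804 m/d
t = L / v = 52.3 / 0.1804 = 289.9 d
   = 289.9 / 365 = 0.794 yr

0.794 years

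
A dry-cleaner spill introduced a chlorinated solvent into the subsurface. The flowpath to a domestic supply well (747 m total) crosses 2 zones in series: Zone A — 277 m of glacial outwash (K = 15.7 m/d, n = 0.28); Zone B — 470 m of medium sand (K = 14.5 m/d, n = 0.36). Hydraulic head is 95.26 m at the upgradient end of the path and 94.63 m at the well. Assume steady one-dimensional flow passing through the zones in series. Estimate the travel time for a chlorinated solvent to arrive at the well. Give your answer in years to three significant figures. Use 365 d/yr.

53.7 years

Total head drop ΔH = 95.26 − 94.63 = 0.63 m
Steady 1-D flow in series ⇒ the Darcy flux q is identical in every zone and the zone head losses add (resistances L/K in series).
Σ(L/K) = 277/15.7 + 470/14.5 = 17.64 + 32.41 = 50.06 d
q = ΔH / Σ(L/K) = 0.63 / 50.06 = 0.01259 m/d (same in every zone)
Zone A: v = q/n = 0.01259/0.28 = 0.04495 m/d → t_A = 277/0.04495 = 6163 d
Zone B: v = q/n = 0.01259/0.36 = 0.03496 m/d → t_B = 470/0.03496 = 13440 d
Total t = 6163 + 13440 = 19610 d
   = 19610 / 365 = 53.7 yr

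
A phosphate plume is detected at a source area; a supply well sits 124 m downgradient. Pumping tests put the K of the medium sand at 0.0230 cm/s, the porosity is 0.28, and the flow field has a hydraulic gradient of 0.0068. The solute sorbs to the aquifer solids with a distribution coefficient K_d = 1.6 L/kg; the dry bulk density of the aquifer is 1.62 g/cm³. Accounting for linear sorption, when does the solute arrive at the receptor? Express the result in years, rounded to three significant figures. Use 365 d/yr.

7.22 years

K = 0.0230 cm/s × 864 = 19.87 m/d
Specific discharge q = 19.87 × 0.0068 = 0.1351 m/d
Average linear velocity = 0.1351 / 0.28 = 0.4826 m/d
Retardation R = 1 + ρ_b·K_d/n = 1 + 1.62×1.6/0.28 = 10.26
Contaminant velocity v_c = v/R = 0.4826/10.26 = 0.04705 m/d
t = L/v_c = 124/0.04705 = 2635 d
   = 2635/365 = 7.22 yr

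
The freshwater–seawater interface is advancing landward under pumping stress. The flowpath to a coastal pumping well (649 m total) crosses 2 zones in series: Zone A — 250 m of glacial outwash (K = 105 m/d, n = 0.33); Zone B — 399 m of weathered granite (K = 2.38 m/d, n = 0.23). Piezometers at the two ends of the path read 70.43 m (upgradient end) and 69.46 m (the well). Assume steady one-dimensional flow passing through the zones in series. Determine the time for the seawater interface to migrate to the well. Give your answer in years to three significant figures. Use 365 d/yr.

Total head drop ΔH = 70.43 − 69.46 = 0.97 m
Continuity: the same q passes through each zone, so ΔH = q·Σ(L_j/K_j) — the zones act as resistances in series.
Σ(L/K) = 250/105 + 399/2.38 = 2.381 + 167.6 = 170.0 d
q = ΔH / Σ(L/K) = 0.97 / 170.0 = 0.005705 m/d (same in every zone)
Zone A: v = q/n = 0.005705/0.33 = 0.01729 m/d → t_A = 250/0.01729 = 14460 d
Zone B: v = q/n = 0.005705/0.23 = 0.02480 m/d → t_B = 399/0.02480 = 16090 d
Total t = 14460 + 16090 = 30550 d
   = 30550 / 365 = 83.7 yr

83.7 years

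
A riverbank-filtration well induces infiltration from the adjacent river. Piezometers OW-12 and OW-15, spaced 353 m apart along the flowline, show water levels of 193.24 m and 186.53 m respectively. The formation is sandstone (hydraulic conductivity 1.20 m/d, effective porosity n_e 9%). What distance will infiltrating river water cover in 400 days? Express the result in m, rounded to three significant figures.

Hydraulic gradient i = (193.24 − 186.53) / 353 = 6.71 / 353 = 0.01901
Darcy flux q = K·i = 1.20 × 0.01901 = 0.02281 m/d
Average linear velocity = 0.02281 / 0.09 = 0.2534 m/d
L = v × T = 0.2534 × 400 = 101.4 m

101 m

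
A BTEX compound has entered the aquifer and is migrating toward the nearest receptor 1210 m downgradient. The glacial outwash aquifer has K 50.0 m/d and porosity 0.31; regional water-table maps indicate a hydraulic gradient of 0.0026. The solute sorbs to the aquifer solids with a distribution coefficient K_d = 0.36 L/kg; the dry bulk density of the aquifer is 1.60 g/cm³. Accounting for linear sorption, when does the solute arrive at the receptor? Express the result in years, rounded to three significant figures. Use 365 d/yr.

Specific discharge q = 50.0 × 0.0026 = 0.1300 m/d
Average linear velocity = 0.1300 / 0.31 = 0.4194 m/d
Retardation R = 1 + ρ_b·K_d/n = 1 + 1.60×0.36/0.31 = 2.858
Contaminant velocity v_c = v/R = 0.4194/2.858 = 0.1467 m/d
t = L/v_c = 1210/0.1467 = 8247 d
   = 8247/365 = 22.6 yr

22.6 years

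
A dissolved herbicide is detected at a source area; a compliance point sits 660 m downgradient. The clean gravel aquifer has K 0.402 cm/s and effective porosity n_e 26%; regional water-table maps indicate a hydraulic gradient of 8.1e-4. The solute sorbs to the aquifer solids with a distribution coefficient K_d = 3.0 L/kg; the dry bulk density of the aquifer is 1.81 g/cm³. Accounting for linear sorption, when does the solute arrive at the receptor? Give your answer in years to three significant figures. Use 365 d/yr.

K = 0.402 cm/s × 864 = 347.3 m/d
Darcy flux q = K·i = 347.3 × 8.1e-4 = 0.2813 m/d
v_s = q/n_e = 0.2813/0.26 = 1.082 m/d
Retardation R = 1 + ρ_b·K_d/n = 1 + 1.81×3.0/0.26 = 21.88
Contaminant velocity v_c = v/R = 1.082/21.88 = 0.04944 m/d
t = L/v_c = 660/0.04944 = 13350 d
   = 13350/365 = 36.6 yr

36.6 years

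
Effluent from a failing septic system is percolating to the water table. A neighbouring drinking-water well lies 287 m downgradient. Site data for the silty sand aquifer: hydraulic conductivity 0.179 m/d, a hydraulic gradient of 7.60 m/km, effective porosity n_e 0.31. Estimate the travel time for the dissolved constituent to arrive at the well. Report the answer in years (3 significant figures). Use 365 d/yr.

q = Ki = 0.179 × 0.0076 = 0.001360 m/d
v = Ki/n = 0.179·0.0076/0.31 = 0.004388 m/d
t = L / v = 287 / 0.004388 = 65400 d
   = 65400 / 365 = 179 yr

179 years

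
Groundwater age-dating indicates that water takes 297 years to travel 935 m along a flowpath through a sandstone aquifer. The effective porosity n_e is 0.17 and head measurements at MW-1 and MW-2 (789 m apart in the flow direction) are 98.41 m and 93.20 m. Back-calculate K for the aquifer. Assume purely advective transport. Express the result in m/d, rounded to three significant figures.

0.222 m/d

Hydraulic gradient i = (98.41 − 93.20) / 789 = 5.21 / 789 = 0.006603
t = 297 years = 108400 d
v = L / t = 935 / 108400 = 0.008625 m/d
K = v · n / i = 0.008625 × 0.17 / 0.006603 = 0.222 m/d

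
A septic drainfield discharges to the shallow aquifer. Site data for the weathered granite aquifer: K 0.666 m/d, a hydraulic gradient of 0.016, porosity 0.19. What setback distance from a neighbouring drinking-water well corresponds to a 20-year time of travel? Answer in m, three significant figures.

409 m

q = Ki = 0.666 × 0.016 = 0.01066 m/d
Seepage velocity v = q / n = 0.01066 / 0.19 = 0.05608 m/d
T = 20 yr × 365 = 7300 d
L = v × T = 0.05608 × 7300 = 409.4 m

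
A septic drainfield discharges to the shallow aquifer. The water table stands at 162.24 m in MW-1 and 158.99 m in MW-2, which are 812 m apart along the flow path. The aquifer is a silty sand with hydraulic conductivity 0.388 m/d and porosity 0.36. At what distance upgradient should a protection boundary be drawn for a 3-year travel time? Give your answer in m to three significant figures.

Hydraulic gradient i = (162.24 − 158.99) / 812 = 3.25 / 812 = 0.004002
q = Ki = 0.388 × 0.004002 = 0.001553 m/d
v_s = q/n_e = 0.001553/0.36 = 0.004314 m/d
T = 3 yr × 365 = 1095 d
L = v × T = 0.004314 × 1095 = 4.724 m

4.72 m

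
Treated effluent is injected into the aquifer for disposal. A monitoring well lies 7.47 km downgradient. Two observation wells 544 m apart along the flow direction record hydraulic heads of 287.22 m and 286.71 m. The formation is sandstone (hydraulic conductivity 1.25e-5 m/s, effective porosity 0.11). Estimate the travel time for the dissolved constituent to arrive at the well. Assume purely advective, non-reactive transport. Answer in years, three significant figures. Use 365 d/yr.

2220 years

Hydraulic gradient i = (287.22 − 286.71) / 544 = 0.51 / 544 = 9.375e-4
K = 1.25e-5 m/s × 86400 s/d = 1.080 m/d
Darcy flux q = K·i = 1.080 × 9.375e-4 = 0.001013 m/d
v_s = q/n_e = 0.001013/0.11 = 0.009205 m/d
L = 7.47 km = 7470 m
t = L / v = 7470 / 0.009205 = 811600 d
   = 811600 / 365 = 2220 yr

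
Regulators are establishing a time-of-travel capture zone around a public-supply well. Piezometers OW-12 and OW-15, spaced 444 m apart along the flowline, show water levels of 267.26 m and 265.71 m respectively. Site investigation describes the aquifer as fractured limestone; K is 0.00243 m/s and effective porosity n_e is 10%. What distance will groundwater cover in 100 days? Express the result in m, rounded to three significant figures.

733 m

Hydraulic gradient i = (267.26 − 265.71) / 444 = 1.55 / 444 = 0.003491
K = 0.00243 m/s × 86400 s/d = 210.0 m/d
Specific discharge q = 210.0 × 0.003491 = 0.7329 m/d
Average linear velocity = 0.7329 / 0.10 = 7.329 m/d
L = v × T = 7.329 × 100 = 732.9 m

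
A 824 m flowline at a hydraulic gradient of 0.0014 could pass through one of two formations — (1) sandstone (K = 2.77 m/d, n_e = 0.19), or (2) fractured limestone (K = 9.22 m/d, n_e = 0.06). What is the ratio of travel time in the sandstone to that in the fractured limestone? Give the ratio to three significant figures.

10.5

Unit 1 (sandstone): v = 2.77×0.0014/0.19 = 0.02041 m/d, t = 824/0.02041 = 40370 d
Unit 2 (fractured limestone): v = 9.22×0.0014/0.06 = 0.2151 m/d, t = 824/0.2151 = 3830 d
t(sandstone) / t(fractured limestone) = 40370/3830 = 10.5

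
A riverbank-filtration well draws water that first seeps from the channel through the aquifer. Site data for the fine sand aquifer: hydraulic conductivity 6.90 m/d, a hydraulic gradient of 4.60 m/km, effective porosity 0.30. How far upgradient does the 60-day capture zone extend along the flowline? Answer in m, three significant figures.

6.35 m

q = Ki = 6.90 × 0.0046 = 0.03174 m/d
Average linear velocity = 0.03174 / 0.30 = 0.1058 m/d
L = v × T = 0.1058 × 60 = 6.348 m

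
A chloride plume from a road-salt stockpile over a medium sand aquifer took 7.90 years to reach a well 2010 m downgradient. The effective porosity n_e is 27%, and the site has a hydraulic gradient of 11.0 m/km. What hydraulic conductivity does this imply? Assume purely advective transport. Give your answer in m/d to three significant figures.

t = 7.90 years = 2884 d
v = L / t = 2010 / 2884 = 0.6971 m/d
K = v · n / i = 0.6971 × 0.27 / 0.011 = 17.1 m/d

17.1 m/d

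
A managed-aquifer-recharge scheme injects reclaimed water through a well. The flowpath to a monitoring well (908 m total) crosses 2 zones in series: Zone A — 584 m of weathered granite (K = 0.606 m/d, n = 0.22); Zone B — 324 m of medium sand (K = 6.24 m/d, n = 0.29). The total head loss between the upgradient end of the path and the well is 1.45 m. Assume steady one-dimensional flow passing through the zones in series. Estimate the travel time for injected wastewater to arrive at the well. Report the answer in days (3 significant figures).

156000 days

Steady 1-D flow in series ⇒ the Darcy flux q is identical in every zone and the zone head losses add (resistances L/K in series).
Σ(L/K) = 584/0.606 + 324/6.24 = 963.7 + 51.92 = 1016 d
q = ΔH / Σ(L/K) = 1.45 / 1016 = 0.001428 m/d (same in every zone)
Zone A: v = q/n = 0.001428/0.22 = 0.006490 m/d → t_A = 584/0.006490 = 89990 d
Zone B: v = q/n = 0.001428/0.29 = 0.004923 m/d → t_B = 324/0.004923 = 65810 d
Total t = 89990 + 65810 = 155800 d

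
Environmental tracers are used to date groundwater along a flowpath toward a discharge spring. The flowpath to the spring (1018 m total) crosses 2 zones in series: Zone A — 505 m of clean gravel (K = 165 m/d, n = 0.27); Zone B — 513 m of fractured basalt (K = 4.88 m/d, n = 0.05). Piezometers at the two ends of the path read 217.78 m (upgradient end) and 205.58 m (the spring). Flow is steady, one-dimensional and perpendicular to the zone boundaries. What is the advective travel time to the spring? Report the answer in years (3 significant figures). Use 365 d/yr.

Total head drop ΔH = 217.78 − 205.58 = 12.20 m
Continuity: the same q passes through each zone, so ΔH = q·Σ(L_j/K_j) — the zones act as resistances in series.
Σ(L/K) = 505/165 + 513/4.88 = 3.061 + 105.1 = 108.2 d
q = ΔH / Σ(L/K) = 12.20 / 108.2 = 0.1128 m/d (same in every zone)
Zone A: v = q/n = 0.1128/0.27 = 0.4177 m/d → t_A = 505/0.4177 = 1209 d
Zone B: v = q/n = 0.1128/0.05 = 2.255 m/d → t_B = 513/2.255 = 227.5 d
Total t = 1209 + 227.5 = 1437 d
   = 1437 / 365 = 3.94 yr

3.94 years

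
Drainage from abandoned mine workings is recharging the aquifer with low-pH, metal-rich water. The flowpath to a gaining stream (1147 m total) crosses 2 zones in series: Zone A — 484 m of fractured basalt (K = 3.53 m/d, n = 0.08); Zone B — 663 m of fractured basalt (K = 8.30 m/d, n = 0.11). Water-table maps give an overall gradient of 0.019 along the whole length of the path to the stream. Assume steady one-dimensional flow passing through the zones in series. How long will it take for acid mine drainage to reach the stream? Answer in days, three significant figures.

1110 days

Steady 1-D flow in series ⇒ the Darcy flux q is identical in every zone and the zone head losses add (resistances L/K in series).
Σ(L/K) = 484/3.53 + 663/8.30 = 137.1 + 79.88 = 217.0 d
K_eq = L_total / Σ(L/K) = 1147 / 217.0 = 5.286 m/d
q = K_eq · i = 5.286 × 0.019 = 0.1004 m/d (same in every zone)
Zone A: v = q/n = 0.1004/0.08 = 1.255 m/d → t_A = 484/1.255 = 385.5 d
Zone B: v = q/n = 0.1004/0.11 = 0.9130 m/d → t_B = 663/0.9130 = 726.2 d
Total t = 385.5 + 726.2 = 1112 d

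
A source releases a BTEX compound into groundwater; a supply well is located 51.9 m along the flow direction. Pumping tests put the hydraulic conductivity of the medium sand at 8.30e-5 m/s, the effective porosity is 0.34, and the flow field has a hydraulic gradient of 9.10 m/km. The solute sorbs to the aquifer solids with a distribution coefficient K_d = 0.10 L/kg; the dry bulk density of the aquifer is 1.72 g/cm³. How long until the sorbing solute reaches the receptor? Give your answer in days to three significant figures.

K = 8.30e-5 m/s × 86400 s/d = 7.171 m/d
Darcy flux q = K·i = 7.171 × 0.0091 = 0.06526 m/d
Average linear velocity = 0.06526 / 0.34 = 0.1919 m/d
Retardation R = 1 + ρ_b·K_d/n = 1 + 1.72×0.10/0.34 = 1.506
Contaminant velocity v_c = v/R = 0.1919/1.506 = 0.1275 m/d
t = L/v_c = 51.9/0.1275 = 407.2 d

407 days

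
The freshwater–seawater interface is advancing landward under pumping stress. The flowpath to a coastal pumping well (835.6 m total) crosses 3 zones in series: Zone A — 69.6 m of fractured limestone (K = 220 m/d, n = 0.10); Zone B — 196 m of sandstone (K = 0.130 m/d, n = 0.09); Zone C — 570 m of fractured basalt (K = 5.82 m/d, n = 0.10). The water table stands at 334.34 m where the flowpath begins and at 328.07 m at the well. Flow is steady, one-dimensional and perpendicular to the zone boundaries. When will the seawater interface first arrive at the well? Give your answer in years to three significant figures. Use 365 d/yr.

57.3 years

Total head drop ΔH = 334.34 − 328.07 = 6.27 m
Steady 1-D flow in series ⇒ the Darcy flux q is identical in every zone and the zone head losses add (resistances L/K in series).
Σ(L/K) = 69.6/220 + 196/0.130 + 570/5.82 = 0.3164 + 1508 + 97.94 = 1606 d
q = ΔH / Σ(L/K) = 6.27 / 1606 = 0.003904 m/d (same in every zone)
Zone A: v = q/n = 0.003904/0.10 = 0.03904 m/d → t_A = 69.6/0.03904 = 1783 d
Zone B: v = q/n = 0.003904/0.09 = 0.04338 m/d → t_B = 196/0.04338 = 4518 d
Zone C: v = q/n = 0.003904/0.10 = 0.03904 m/d → t_C = 570/0.03904 = 14600 d
Total t = 1783 + 4518 + 14600 = 20900 d
   = 20900 / 365 = 57.3 yr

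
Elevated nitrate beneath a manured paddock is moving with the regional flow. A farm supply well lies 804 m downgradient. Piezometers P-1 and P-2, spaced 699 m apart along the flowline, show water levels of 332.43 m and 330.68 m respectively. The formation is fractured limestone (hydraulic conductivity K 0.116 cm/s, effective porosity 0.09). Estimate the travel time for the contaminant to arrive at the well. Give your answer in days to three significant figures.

Hydraulic gradient i = (332.43 − 330.68) / 699 = 1.75 / 699 = 0.002504
K = 0.116 cm/s × 864 = 100.2 m/d
q = Ki = 100.2 × 0.002504 = 0.2509 m/d
v = Ki/n = 100.2·0.002504/0.09 = 2.788 m/d
t = L / v = 804 / 2.788 = 288.4 d

288 days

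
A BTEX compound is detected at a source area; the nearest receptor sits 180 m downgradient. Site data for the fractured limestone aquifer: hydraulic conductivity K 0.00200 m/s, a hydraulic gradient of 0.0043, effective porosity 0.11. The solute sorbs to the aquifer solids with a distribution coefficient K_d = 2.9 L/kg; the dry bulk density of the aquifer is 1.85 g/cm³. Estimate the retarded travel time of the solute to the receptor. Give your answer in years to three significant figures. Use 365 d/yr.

K = 0.00200 m/s × 86400 s/d = 172.8 m/d
q = Ki = 172.8 × 0.0043 = 0.7430 m/d
v = Ki/n = 172.8·0.0043/0.11 = 6.755 m/d
Retardation R = 1 + ρ_b·K_d/n = 1 + 1.85×2.9/0.11 = 49.77
Contaminant velocity v_c = v/R = 6.755/49.77 = 0.1357 m/d
t = L/v_c = 180/0.1357 = 1326 d
   = 1326/365 = 3.63 yr

3.63 years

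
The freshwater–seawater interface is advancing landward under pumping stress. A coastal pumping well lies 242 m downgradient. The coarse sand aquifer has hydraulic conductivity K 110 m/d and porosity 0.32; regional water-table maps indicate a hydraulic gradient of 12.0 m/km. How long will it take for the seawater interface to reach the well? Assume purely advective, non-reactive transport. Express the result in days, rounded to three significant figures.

Darcy flux q = K·i = 110 × 0.012 = 1.320 m/d
Average linear velocity = 1.320 / 0.32 = 4.125 m/d
t = L / v = 242 / 4.125 = 58.67 d

58.7 days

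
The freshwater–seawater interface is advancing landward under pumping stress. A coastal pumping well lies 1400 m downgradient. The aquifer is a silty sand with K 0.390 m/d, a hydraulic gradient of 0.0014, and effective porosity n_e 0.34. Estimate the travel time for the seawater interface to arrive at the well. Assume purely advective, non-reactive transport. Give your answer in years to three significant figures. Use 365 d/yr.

q = Ki = 0.390 × 0.0014 = 5.460e-4 m/d
v_s = q/n_e = 5.460e-4/0.34 = 0.001606 m/d
t = L / v = 1400 / 0.001606 = 871800 d
   = 871800 / 365 = 2390 yr

2390 years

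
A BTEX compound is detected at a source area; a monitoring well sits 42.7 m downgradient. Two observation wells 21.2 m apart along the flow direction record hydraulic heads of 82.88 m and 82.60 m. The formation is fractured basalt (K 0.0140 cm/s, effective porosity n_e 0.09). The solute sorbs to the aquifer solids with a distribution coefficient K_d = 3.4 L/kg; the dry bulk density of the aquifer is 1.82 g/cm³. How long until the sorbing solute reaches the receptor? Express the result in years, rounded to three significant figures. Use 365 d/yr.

4.60 years

Hydraulic gradient i = (82.88 − 82.60) / 21.2 = 0.28 / 21.2 = 0.01321
K = 0.0140 cm/s × 864 = 12.10 m/d
Specific discharge q = 12.10 × 0.01321 = 0.1598 m/d
Average linear velocity = 0.1598 / 0.09 = 1.775 m/d
Retardation R = 1 + ρ_b·K_d/n = 1 + 1.82×3.4/0.09 = 69.76
Contaminant velocity v_c = v/R = 1.775/69.76 = 0.02545 m/d
t = L/v_c = 42.7/0.02545 = 1678 d
   = 1678/365 = 4.60 yr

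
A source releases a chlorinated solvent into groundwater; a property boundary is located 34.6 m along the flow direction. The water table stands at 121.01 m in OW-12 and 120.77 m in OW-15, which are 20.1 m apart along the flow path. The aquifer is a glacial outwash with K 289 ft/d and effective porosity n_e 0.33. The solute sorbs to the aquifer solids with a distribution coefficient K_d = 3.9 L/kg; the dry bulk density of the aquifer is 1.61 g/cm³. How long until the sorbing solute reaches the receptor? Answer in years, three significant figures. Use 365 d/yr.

Hydraulic gradient i = (121.01 − 120.77) / 20.1 = 0.24 / 20.1 = 0.01194
K = 289 ft/d × 0.3048 = 88.09 m/d
q = Ki = 88.09 × 0.01194 = 1.052 m/d
Seepage velocity v = q / n = 1.052 / 0.33 = 3.187 m/d
Retardation R = 1 + ρ_b·K_d/n = 1 + 1.61×3.9/0.33 = 20.03
Contaminant velocity v_c = v/R = 3.187/20.03 = 0.1591 m/d
t = L/v_c = 34.6/0.1591 = 217.4 d
   = 217.4/365 = 0.596 yr

0.596 years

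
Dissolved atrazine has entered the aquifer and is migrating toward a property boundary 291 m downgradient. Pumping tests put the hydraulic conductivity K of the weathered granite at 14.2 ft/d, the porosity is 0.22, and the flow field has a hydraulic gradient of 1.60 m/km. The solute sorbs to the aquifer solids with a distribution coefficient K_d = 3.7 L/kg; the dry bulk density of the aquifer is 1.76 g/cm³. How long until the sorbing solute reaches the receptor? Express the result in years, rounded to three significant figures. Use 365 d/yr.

K = 14.2 ft/d × 0.3048 = 4.328 m/d
q = Ki = 4.328 × 0.0016 = 0.006925 m/d
Seepage velocity v = q / n = 0.006925 / 0.22 = 0.03148 m/d
Retardation R = 1 + ρ_b·K_d/n = 1 + 1.76×3.7/0.22 = 30.60
Contaminant velocity v_c = v/R = 0.03148/30.60 = 0.001029 m/d
t = L/v_c = 291/0.001029 = 282900 d
   = 282900/365 = 775 yr

775 years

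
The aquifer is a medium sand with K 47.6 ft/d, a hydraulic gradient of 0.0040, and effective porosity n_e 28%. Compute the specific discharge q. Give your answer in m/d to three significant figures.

0.0580 m/d

K = 47.6 ft/d × 0.3048 = 14.51 m/d
Specific discharge q = 14.51 × 0.0040 = 0.05803 m/d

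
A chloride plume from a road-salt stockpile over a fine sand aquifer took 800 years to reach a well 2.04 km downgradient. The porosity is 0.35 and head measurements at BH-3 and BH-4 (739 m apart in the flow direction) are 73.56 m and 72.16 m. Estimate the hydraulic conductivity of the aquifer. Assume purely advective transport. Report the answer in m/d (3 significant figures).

1.29 m/d

Hydraulic gradient i = (73.56 − 72.16) / 739 = 1.40 / 739 = 0.001894
t = 800 years = 292000 d
L = 2.04 km = 2040 m
v = L / t = 2040 / 292000 = 0.006986 m/d
K = v · n / i = 0.006986 × 0.35 / 0.001894 = 1.29 m/d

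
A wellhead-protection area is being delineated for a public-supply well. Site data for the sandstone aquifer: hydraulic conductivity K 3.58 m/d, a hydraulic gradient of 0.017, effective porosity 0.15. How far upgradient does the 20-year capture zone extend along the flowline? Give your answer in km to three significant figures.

q = Ki = 3.58 × 0.017 = 0.06086 m/d
v = Ki/n = 3.58·0.017/0.15 = 0.4057 m/d
T = 20 yr × 365 = 7300 d
L = v × T = 0.4057 × 7300 = 2962 m
   = 2.96 km

2.96 km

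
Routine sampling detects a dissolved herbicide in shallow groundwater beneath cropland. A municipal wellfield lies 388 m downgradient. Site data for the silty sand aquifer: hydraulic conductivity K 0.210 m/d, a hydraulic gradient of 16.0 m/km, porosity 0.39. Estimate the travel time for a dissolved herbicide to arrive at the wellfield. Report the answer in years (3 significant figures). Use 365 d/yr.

Specific discharge q = 0.210 × 0.016 = 0.003360 m/d
v_s = q/n_e = 0.003360/0.39 = 0.008615 m/d
t = L / v = 388 / 0.008615 = 45040 d
   = 45040 / 365 = 123 yr

123 years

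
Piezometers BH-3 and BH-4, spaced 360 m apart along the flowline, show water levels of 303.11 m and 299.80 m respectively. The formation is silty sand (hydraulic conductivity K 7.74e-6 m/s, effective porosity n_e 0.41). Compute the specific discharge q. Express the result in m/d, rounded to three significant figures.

0.00615 m/d

Hydraulic gradient i = (303.11 − 299.80) / 360 = 3.31 / 360 = 0.009194
K = 7.74e-6 m/s × 86400 s/d = 0.6687 m/d
Darcy flux q = K·i = 0.6687 × 0.009194 = 0.006149 m/d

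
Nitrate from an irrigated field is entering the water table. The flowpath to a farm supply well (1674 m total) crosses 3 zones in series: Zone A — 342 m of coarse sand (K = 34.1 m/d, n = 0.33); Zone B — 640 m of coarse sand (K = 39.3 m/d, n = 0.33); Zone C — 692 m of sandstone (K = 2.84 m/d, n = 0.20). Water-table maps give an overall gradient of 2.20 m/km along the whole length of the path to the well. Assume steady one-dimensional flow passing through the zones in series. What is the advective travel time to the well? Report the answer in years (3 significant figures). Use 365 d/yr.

92.9 years

For zones in series the flux q is common to all zones; the equivalent conductivity is the harmonic (thickness-weighted) mean, K_eq = L_total / Σ(L_j/K_j).
Σ(L/K) = 342/34.1 + 640/39.3 + 692/2.84 = 10.03 + 16.28 + 243.7 = 270.0 d
K_eq = L_total / Σ(L/K) = 1674 / 270.0 = 6.201 m/d
q = K_eq · i = 6.201 × 0.0022 = 0.01364 m/d (same in every zone)
Zone A: v = q/n = 0.01364/0.33 = 0.04134 m/d → t_A = 342/0.04134 = 8273 d
Zone B: v = q/n = 0.01364/0.33 = 0.04134 m/d → t_B = 640/0.04134 = 15480 d
Zone C: v = q/n = 0.01364/0.20 = 0.06821 m/d → t_C = 692/0.06821 = 10150 d
Total t = 8273 + 15480 + 10150 = 33900 d
   = 33900 / 365 = 92.9 yr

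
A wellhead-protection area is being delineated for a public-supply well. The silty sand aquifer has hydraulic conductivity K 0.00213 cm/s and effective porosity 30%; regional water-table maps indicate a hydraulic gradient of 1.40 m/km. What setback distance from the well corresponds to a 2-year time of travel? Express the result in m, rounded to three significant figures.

K = 0.00213 cm/s × 864 = 1.840 m/d
Darcy flux q = K·i = 1.840 × 0.0014 = 0.002576 m/d
Average linear velocity = 0.002576 / 0.30 = 0.008588 m/d
T = 2 yr × 365 = 730 d
L = v × T = 0.008588 × 730 = 6.269 m

6.27 m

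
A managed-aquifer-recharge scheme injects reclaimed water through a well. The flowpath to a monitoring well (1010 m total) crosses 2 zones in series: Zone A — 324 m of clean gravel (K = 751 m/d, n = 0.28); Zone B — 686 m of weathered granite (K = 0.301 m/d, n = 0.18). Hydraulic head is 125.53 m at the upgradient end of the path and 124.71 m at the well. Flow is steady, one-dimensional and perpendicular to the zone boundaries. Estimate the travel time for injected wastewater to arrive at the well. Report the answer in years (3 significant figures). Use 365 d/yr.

Total head drop ΔH = 125.53 − 124.71 = 0.82 m
Continuity: the same q passes through each zone, so ΔH = q·Σ(L_j/K_j) — the zones act as resistances in series.
Σ(L/K) = 324/751 + 686/0.301 = 0.4314 + 2279 = 2280 d
q = ΔH / Σ(L/K) = 0.82 / 2280 = 3.597e-4 m/d (same in every zone)
Zone A: v = q/n = 3.597e-4/0.28 = 0.001285 m/d → t_A = 324/0.001285 = 252200 d
Zone B: v = q/n = 3.597e-4/0.18 = 0.001998 m/d → t_B = 686/0.001998 = 343300 d
Total t = 252200 + 343300 = 595500 d
   = 595500 / 365 = 1630 yr

1630 years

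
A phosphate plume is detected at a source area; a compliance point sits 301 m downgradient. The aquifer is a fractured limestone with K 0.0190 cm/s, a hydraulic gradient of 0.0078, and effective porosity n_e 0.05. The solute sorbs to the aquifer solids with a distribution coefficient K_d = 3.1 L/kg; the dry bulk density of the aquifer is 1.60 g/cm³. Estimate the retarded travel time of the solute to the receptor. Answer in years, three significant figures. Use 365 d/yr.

32.3 years

K = 0.0190 cm/s × 864 = 16.42 m/d
q = Ki = 16.42 × 0.0078 = 0.1280 m/d
Average linear velocity = 0.1280 / 0.05 = 2.561 m/d
Retardation R = 1 + ρ_b·K_d/n = 1 + 1.60×3.1/0.05 = 100.2
Contaminant velocity v_c = v/R = 2.561/100.2 = 0.02556 m/d
t = L/v_c = 301/0.02556 = 11780 d
   = 11780/365 = 32.3 yr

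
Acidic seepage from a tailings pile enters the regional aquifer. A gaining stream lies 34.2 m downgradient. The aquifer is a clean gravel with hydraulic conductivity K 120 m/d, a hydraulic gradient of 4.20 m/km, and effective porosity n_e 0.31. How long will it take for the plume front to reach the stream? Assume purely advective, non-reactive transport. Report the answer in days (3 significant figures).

Darcy flux q = K·i = 120 × 0.0042 = 0.5040 m/d
v_s = q/n_e = 0.5040/0.31 = 1.626 m/d
t = L / v = 34.2 / 1.626 = 21.04 d

21.0 days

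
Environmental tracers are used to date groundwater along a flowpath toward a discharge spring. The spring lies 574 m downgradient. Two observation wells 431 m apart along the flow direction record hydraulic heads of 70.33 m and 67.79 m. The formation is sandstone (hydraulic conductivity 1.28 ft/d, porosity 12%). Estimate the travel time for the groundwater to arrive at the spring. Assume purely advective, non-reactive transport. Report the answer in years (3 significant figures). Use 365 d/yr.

82.1 years

Hydraulic gradient i = (70.33 − 67.79) / 431 = 2.54 / 431 = 0.005893
K = 1.28 ft/d × 0.3048 = 0.3901 m/d
q = Ki = 0.3901 × 0.005893 = 0.002299 m/d
v_s = q/n_e = 0.002299/0.12 = 0.01916 m/d
t = L / v = 574 / 0.01916 = 29960 d
   = 29960 / 365 = 82.1 yr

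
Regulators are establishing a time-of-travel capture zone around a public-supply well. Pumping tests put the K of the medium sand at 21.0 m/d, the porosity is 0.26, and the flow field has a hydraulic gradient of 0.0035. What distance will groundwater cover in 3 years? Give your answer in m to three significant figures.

q = Ki = 21.0 × 0.0035 = 0.07350 m/d
v_s = q/n_e = 0.07350/0.26 = 0.2827 m/d
T = 3 yr × 365 = 1095 d
L = v × T = 0.2827 × 1095 = 309.5 m

310 m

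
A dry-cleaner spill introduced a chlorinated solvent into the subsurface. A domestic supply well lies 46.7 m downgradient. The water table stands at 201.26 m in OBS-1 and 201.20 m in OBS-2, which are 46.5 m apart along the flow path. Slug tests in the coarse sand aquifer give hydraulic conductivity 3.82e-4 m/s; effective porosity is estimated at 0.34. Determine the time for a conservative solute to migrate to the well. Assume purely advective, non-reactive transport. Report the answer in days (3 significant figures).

Hydraulic gradient i = (201.26 − 201.20) / 46.5 = 0.06 / 46.5 = 0.001290
K = 3.82e-4 m/s × 86400 s/d = 33.00 m/d
Darcy flux q = K·i = 33.00 × 0.001290 = 0.04259 m/d
Average linear velocity = 0.04259 / 0.34 = 0.1253 m/d
t = L / v = 46.7 / 0.1253 = 372.8 d

373 days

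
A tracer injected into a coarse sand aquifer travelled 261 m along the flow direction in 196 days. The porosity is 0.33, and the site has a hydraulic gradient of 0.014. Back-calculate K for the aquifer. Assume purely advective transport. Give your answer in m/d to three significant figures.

v = L / t = 261 / 196 = 1.332 m/d
K = v · n / i = 1.332 × 0.33 / 0.014 = 31.4 m/d

31.4 m/d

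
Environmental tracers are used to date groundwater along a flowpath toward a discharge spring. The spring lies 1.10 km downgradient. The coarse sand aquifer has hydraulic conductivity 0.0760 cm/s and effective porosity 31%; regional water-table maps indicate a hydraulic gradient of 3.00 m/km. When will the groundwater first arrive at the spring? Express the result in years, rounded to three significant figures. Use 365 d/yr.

4.74 years

K = 0.0760 cm/s × 864 = 65.66 m/d
q = Ki = 65.66 × 0.0030 = 0.1970 m/d
v_s = q/n_e = 0.1970/0.31 = 0.6355 m/d
L = 1.10 km = 1100 m
t = L / v = 1100 / 0.6355 = 1731 d
   = 1731 / 365 = 4.74 yr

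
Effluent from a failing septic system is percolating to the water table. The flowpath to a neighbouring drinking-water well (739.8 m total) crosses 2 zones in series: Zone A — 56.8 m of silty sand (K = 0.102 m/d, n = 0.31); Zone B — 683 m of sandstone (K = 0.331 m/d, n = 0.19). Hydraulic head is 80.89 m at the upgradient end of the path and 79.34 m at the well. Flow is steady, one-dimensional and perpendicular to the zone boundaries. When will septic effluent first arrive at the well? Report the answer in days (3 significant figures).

249000 days

Total head drop ΔH = 80.89 − 79.34 = 1.55 m
Continuity: the same q passes through each zone, so ΔH = q·Σ(L_j/K_j) — the zones act as resistances in series.
Σ(L/K) = 56.8/0.102 + 683/0.331 = 556.9 + 2063 = 2620 d
q = ΔH / Σ(L/K) = 1.55 / 2620 = 5.915e-4 m/d (same in every zone)
Zone A: v = q/n = 5.915e-4/0.31 = 0.001908 m/d → t_A = 56.8/0.001908 = 29770 d
Zone B: v = q/n = 5.915e-4/0.19 = 0.003113 m/d → t_B = 683/0.003113 = 219400 d
Total t = 29770 + 219400 = 249100 d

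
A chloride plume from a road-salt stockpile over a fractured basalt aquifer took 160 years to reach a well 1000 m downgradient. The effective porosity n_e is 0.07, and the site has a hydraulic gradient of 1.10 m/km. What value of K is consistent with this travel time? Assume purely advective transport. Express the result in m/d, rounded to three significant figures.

1.09 m/d

t = 160 years = 58400 d
v = L / t = 1000 / 58400 = 0.01712 m/d
K = v · n / i = 0.01712 × 0.07 / 0.0011 = 1.09 m/d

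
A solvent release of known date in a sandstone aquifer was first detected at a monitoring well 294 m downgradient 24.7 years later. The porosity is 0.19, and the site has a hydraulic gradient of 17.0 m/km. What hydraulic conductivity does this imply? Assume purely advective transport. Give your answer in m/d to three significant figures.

t = 24.7 years = 9016 d
v = L / t = 294 / 9016 = 0.03261 m/d
K = v · n / i = 0.03261 × 0.19 / 0.017 = 0.364 m/d

0.364 m/d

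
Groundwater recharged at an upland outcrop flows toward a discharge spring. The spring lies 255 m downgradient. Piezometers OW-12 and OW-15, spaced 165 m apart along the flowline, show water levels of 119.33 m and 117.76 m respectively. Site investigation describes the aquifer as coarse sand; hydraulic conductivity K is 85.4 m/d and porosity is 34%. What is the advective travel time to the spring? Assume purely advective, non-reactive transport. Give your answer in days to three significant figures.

Hydraulic gradient i = (119.33 − 117.76) / 165 = 1.57 / 165 = 0.009515
Specific discharge q = 85.4 × 0.009515 = 0.8126 m/d
Average linear velocity = 0.8126 / 0.34 = 2.390 m/d
t = L / v = 255 / 2.390 = 106.7 d

107 days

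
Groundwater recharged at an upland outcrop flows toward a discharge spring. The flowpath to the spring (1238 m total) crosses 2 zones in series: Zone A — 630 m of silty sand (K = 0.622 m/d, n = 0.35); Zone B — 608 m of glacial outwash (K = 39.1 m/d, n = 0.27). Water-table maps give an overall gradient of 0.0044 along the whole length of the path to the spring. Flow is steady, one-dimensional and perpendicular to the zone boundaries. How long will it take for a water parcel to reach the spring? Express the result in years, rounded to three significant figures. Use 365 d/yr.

Steady 1-D flow in series ⇒ the Darcy flux q is identical in every zone and the zone head losses add (resistances L/K in series).
Σ(L/K) = 630/0.622 + 608/39.1 = 1013 + 15.55 = 1028 d
K_eq = L_total / Σ(L/K) = 1238 / 1028 = 1.204 m/d
q = K_eq · i = 1.204 × 0.0044 = 0.005297 m/d (same in every zone)
Zone A: v = q/n = 0.005297/0.35 = 0.01513 m/d → t_A = 630/0.01513 = 41630 d
Zone B: v = q/n = 0.005297/0.27 = 0.01962 m/d → t_B = 608/0.01962 = 30990 d
Total t = 41630 + 30990 = 72620 d
   = 72620 / 365 = 199 yr

199 years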